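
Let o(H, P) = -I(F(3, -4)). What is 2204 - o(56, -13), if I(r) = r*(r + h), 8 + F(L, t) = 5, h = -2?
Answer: 2219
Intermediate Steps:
F(L, t) = -3 (F(L, t) = -8 + 5 = -3)
I(r) = r*(-2 + r) (I(r) = r*(r - 2) = r*(-2 + r))
o(H, P) = -15 (o(H, P) = -(-3)*(-2 - 3) = -(-3)*(-5) = -1*15 = -15)
2204 - o(56, -13) = 2204 - 1*(-15) = 2204 + 15 = 2219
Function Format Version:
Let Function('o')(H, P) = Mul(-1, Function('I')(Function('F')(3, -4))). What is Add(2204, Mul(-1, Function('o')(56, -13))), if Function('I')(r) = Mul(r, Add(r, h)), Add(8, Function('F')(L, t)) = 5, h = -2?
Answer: 2219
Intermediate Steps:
Function('F')(L, t) = -3 (Function('F')(L, t) = Add(-8, 5) = -3)
Function('I')(r) = Mul(r, Add(-2, r)) (Function('I')(r) = Mul(r, Add(r, -2)) = Mul(r, Add(-2, r)))
Function('o')(H, P) = -15 (Function('o')(H, P) = Mul(-1, Mul(-3, Add(-2, -3))) = Mul(-1, Mul(-3, -5)) = Mul(-1, 15) = -15)
Add(2204, Mul(-1, Function('o')(56, -13))) = Add(2204, Mul(-1, -15)) = Add(2204, 15) = 2219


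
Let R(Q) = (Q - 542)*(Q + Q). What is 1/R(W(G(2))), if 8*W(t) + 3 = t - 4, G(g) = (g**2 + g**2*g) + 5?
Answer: -8/10815 ≈ -0.00073971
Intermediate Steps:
G(g) = 5 + g**2 + g**3 (G(g) = (g**2 + g**3) + 5 = 5 + g**2 + g**3)
W(t) = -7/8 + t/8 (W(t) = -3/8 + (t - 4)/8 = -3/8 + (-4 + t)/8 = -3/8 + (-1/2 + t/8) = -7/8 + t/8)
R(Q) = 2*Q*(-542 + Q) (R(Q) = (-542 + Q)*(2*Q) = 2*Q*(-542 + Q))
1/R(W(G(2))) = 1/(2*(-7/8 + (5 + 2**2 + 2**3)/8)*(-542 + (-7/8 + (5 + 2**2 + 2**3)/8))) = 1/(2*(-7/8 + (5 + 4 + 8)/8)*(-542 + (-7/8 + (5 + 4 + 8)/8))) = 1/(2*(-7/8 + (1/8)*17)*(-542 + (-7/8 + (1/8)*17))) = 1/(2*(-7/8 + 17/8)*(-542 + (-7/8 + 17/8))) = 1/(2*(5/4)*(-542 + 5/4)) = 1/(2*(5/4)*(-2163/4)) = 1/(-10815/8) = -8/10815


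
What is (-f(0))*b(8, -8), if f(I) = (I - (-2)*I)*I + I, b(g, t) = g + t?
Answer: 0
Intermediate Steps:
f(I) = I + 3*I² (f(I) = (I + 2*I)*I + I = (3*I)*I + I = 3*I² + I = I + 3*I²)
(-f(0))*b(8, -8) = (-0*(1 + 3*0))*(8 - 8) = -0*(1 + 0)*0 = -0*0 = -1*0*0 = 0*0 = 0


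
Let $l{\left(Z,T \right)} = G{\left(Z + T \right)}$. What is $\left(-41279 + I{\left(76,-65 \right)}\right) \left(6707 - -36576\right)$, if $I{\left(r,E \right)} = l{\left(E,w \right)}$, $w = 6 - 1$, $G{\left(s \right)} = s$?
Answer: $-1789275937$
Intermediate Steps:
$w = 5$
$l{\left(Z,T \right)} = T + Z$ ($l{\left(Z,T \right)} = Z + T = T + Z$)
$I{\left(r,E \right)} = 5 + E$
$\left(-41279 + I{\left(76,-65 \right)}\right) \left(6707 - -36576\right) = \left(-41279 + \left(5 - 65\right)\right) \left(6707 - -36576\right) = \left(-41279 - 60\right) \left(6707 + 36576\right) = \left(-41339\right) 43283 = -1789275937$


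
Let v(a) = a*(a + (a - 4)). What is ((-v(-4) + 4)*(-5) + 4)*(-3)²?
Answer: 2016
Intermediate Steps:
v(a) = a*(-4 + 2*a) (v(a) = a*(a + (-4 + a)) = a*(-4 + 2*a))
((-v(-4) + 4)*(-5) + 4)*(-3)² = ((-2*(-4)*(-2 - 4) + 4)*(-5) + 4)*(-3)² = ((-2*(-4)*(-6) + 4)*(-5) + 4)*9 = ((-1*48 + 4)*(-5) + 4)*9 = ((-48 + 4)*(-5) + 4)*9 = (-44*(-5) + 4)*9 = (220 + 4)*9 = 224*9 = 2016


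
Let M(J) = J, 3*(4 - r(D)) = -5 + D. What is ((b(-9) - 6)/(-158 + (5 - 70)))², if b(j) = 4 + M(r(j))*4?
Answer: 9604/447561 ≈ 0.021459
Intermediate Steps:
r(D) = 17/3 - D/3 (r(D) = 4 - (-5 + D)/3 = 4 + (5/3 - D/3) = 17/3 - D/3)
b(j) = 80/3 - 4*j/3 (b(j) = 4 + (17/3 - j/3)*4 = 4 + (68/3 - 4*j/3) = 80/3 - 4*j/3)
((b(-9) - 6)/(-158 + (5 - 70)))² = (((80/3 - 4/3*(-9)) - 6)/(-158 + (5 - 70)))² = (((80/3 + 12) - 6)/(-158 - 65))² = ((116/3 - 6)/(-223))² = ((98/3)*(-1/223))² = (-98/669)² = 9604/447561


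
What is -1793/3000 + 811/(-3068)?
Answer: -1983481/2301000 ≈ -0.86201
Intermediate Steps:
-1793/3000 + 811/(-3068) = -1793*1/3000 + 811*(-1/3068) = -1793/3000 - 811/3068 = -1983481/2301000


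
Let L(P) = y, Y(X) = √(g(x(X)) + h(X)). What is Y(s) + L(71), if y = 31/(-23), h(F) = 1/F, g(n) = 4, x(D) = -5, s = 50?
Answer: -31/23 + √402/10 ≈ 0.65717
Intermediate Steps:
Y(X) = √(4 + 1/X)
y = -31/23 (y = 31*(-1/23) = -31/23 ≈ -1.3478)
L(P) = -31/23
Y(s) + L(71) = √(4 + 1/50) - 31/23 = √(201/50) - 31/23 = √402/10 - 31/23 = -31/23 + √402/10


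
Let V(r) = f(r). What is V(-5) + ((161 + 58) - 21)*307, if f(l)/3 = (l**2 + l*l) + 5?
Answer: 60951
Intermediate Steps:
f(l) = 15 + 6*l**2 (f(l) = 3*((l**2 + l*l) + 5) = 3*((l**2 + l**2) + 5) = 3*(2*l**2 + 5) = 3*(5 + 2*l**2) = 15 + 6*l**2)
V(r) = 15 + 6*r**2
V(-5) + ((161 + 58) - 21)*307 = (15 + 6*(-5)**2) + ((161 + 58) - 21)*307 = (15 + 6*25) + (219 - 21)*307 = (15 + 150) + 198*307 = 165 + 60786 = 60951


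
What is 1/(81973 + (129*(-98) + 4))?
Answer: 1/69335 ≈ 1.4423e-5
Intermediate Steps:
1/(81973 + (129*(-98) + 4)) = 1/(81973 + (-12642 + 4)) = 1/(81973 - 12638) = 1/69335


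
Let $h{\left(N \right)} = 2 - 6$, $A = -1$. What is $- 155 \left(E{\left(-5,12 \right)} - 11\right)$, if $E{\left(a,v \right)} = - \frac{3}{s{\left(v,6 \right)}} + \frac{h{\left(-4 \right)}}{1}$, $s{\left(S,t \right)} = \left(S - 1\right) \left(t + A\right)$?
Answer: $\frac{25668}{11} \approx 2333.5$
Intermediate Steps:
$h{\left(N \right)} = -4$ ($h{\left(N \right)} = 2 - 6 = -4$)
$s{\left(S,t \right)} = \left(-1 + S\right) \left(-1 + t\right)$ ($s{\left(S,t \right)} = \left(S - 1\right) \left(t - 1\right) = \left(-1 + S\right) \left(-1 + t\right)$)
$E{\left(a,v \right)} = -4 - \frac{3}{-5 + 5 v}$ ($E{\left(a,v \right)} = - \frac{3}{1 - v - 6 + v 6} - \frac{4}{1} = - \frac{3}{1 - v - 6 + 6 v} - 4 = - \frac{3}{-5 + 5 v} - 4 = -4 - \frac{3}{-5 + 5 v}$)
$- 155 \left(E{\left(-5,12 \right)} - 11\right) = - 155 \left(\frac{-17 + 20 \cdot 12}{5 \left(1 - 12\right)} - 11\right) = - 155 \left(\frac{-17 + 240}{5 \left(1 - 12\right)} - 11\right) = - 155 \left(\frac{1}{5} \frac{1}{-11} \cdot 223 - 11\right) = - 155 \left(\frac{1}{5} \left(- \frac{1}{11}\right) 223 - 11\right) = - 155 \left(- \frac{223}{55} - 11\right) = \left(-155\right) \left(- \frac{828}{55}\right) = \frac{25668}{11}$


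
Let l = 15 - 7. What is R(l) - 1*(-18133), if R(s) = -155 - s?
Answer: 17970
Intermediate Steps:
l = 8
R(l) - 1*(-18133) = (-155 - 1*8) - 1*(-18133) = (-155 - 8) + 18133 = -163 + 18133 = 17970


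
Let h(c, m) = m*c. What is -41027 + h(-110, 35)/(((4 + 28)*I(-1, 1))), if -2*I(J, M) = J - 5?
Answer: -1971221/48 ≈ -41067.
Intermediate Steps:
I(J, M) = 5/2 - J/2 (I(J, M) = -(J - 5)/2 = -(-5 + J)/2 = 5/2 - J/2)
h(c, m) = c*m
-41027 + h(-110, 35)/(((4 + 28)*I(-1, 1))) = -41027 + (-110*35)/(((4 + 28)*(5/2 - 1/2*(-1)))) = -41027 - 3850*1/(32*(5/2 + 1/2)) = -41027 - 3850/(32*3) = -41027 - 3850/96 = -41027 - 3850*1/96 = -41027 - 1925/48 = -1971221/48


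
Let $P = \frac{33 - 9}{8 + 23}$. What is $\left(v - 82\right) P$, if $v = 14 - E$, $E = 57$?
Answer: $- \frac{3000}{31} \approx -96.774$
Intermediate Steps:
$P = \frac{24}{31} \approx 0.77419$
$v = -43$ ($v = 14 - 57 = -43$)
$\left(v - 82\right) P = \left(-43 - 82\right) \frac{24}{31} = \left(-125\right) \frac{24}{31} = - \frac{3000}{31}$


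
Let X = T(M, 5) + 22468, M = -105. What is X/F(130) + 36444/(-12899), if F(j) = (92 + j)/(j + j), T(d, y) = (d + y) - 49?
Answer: 37422016246/1431789 ≈ 26137.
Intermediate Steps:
T(d, y) = -49 + d + y
F(j) = (92 + j)/(2*j) (F(j) = (92 + j)/((2*j)) = (92 + j)*(1/(2*j)) = (92 + j)/(2*j))
X = 22319 (X = (-49 - 105 + 5) + 22468 = -149 + 22468 = 22319)
X/F(130) + 36444/(-12899) = 22319/(((½)*(92 + 130)/130)) + 36444/(-12899) = 22319/(((½)*(1/130)*222)) + 36444*(-1/12899) = 22319/(111/130) - 36444/12899 = 22319*(130/111) - 36444/12899 = 2901470/111 - 36444/12899 = 37422016246/1431789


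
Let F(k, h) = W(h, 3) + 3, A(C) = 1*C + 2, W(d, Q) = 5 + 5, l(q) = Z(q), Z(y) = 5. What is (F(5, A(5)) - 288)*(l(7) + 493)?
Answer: -136950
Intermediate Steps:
l(q) = 5
W(d, Q) = 10
A(C) = 2 + C (A(C) = C + 2 = 2 + C)
F(k, h) = 13 (F(k, h) = 10 + 3 = 13)
(F(5, A(5)) - 288)*(l(7) + 493) = (13 - 288)*(5 + 493) = -275*498 = -136950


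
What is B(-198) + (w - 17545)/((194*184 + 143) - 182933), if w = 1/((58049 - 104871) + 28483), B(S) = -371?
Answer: -500235919765/1348778433 ≈ -370.88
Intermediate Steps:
w = -1/18339 (w = 1/(-46822 + 28483) = 1/(-18339) = -1/18339 ≈ -5.4529e-5)
B(-198) + (w - 17545)/((194*184 + 143) - 182933) = -371 + (-1/18339 - 17545)/((194*184 + 143) - 182933) = -371 - 321757756/(18339*((35696 + 143) - 182933)) = -371 - 321757756/(18339*(35839 - 182933)) = -371 - 321757756/18339/(-147094) = -371 - 321757756/18339*(-1/147094) = -371 + 160878878/1348778433 = -500235919765/1348778433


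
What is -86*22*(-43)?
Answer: 81356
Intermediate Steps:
-86*22*(-43) = -1892*(-43) = 81356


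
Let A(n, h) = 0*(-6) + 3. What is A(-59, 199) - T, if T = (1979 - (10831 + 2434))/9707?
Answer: 40407/9707 ≈ 4.1627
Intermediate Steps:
A(n, h) = 3 (A(n, h) = 0 + 3 = 3)
T = -11286/9707 (T = (1979 - 1*13265)*(1/9707) = (1979 - 13265)*(1/9707) = -11286*1/9707 = -11286/9707 ≈ -1.1627)
A(-59, 199) - T = 3 - 1*(-11286/9707) = 3 + 11286/9707 = 40407/9707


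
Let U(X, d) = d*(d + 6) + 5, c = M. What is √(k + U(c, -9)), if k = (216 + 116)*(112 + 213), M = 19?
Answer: 22*√223 ≈ 328.53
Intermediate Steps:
c = 19
U(X, d) = 5 + d*(6 + d) (U(X, d) = d*(6 + d) + 5 = 5 + d*(6 + d))
k = 107900 (k = 332*325 = 107900)
√(k + U(c, -9)) = √(107900 + (5 + (-9)² + 6*(-9))) = √(107900 + (5 + 81 - 54)) = √(107900 + 32) = √107932 = 22*√223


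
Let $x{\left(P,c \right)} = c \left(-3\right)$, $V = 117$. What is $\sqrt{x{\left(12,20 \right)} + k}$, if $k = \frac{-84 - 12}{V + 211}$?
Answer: $\frac{2 i \sqrt{25338}}{41} \approx 7.7648 i$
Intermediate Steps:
$x{\left(P,c \right)} = - 3 c$
$k = - \frac{12}{41}$ ($k = \frac{-84 - 12}{117 + 211} = \frac{-84 - 12}{328} = \left(-96\right) \frac{1}{328} = - \frac{12}{41} \approx -0.29268$)
$\sqrt{x{\left(12,20 \right)} + k} = \sqrt{\left(-3\right) 20 - \frac{12}{41}} = \sqrt{-60 - \frac{12}{41}} = \sqrt{- \frac{2472}{41}} = \frac{2 i \sqrt{25338}}{41}$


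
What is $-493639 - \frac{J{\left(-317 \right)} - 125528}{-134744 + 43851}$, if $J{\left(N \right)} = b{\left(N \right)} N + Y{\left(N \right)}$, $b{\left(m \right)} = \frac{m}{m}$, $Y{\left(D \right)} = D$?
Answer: $- \frac{44868455789}{90893} \approx -4.9364 \cdot 10^{5}$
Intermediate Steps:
$b{\left(m \right)} = 1$
$J{\left(N \right)} = 2 N$ ($J{\left(N \right)} = 1 N + N = N + N = 2 N$)
$-493639 - \frac{J{\left(-317 \right)} - 125528}{-134744 + 43851} = -493639 - \frac{2 \left(-317\right) - 125528}{-134744 + 43851} = -493639 - \frac{-634 - 125528}{-90893} = -493639 - \left(-126162\right) \left(- \frac{1}{90893}\right) = -493639 - \frac{126162}{90893} = - \frac{44868455789}{90893}$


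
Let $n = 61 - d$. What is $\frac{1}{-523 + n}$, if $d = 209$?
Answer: $- \frac{1}{671} \approx -0.0014903$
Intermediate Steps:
$n = -148$ ($n = 61 - 209 = -148$)
$\frac{1}{-523 + n} = \frac{1}{-523 - 148} = \frac{1}{-671} = - \frac{1}{671}$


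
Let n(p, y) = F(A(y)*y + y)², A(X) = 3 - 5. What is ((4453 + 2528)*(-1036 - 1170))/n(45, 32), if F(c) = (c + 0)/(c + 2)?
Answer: -1732509675/128 ≈ -1.3535e+7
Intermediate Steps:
A(X) = -2
F(c) = c/(2 + c)
n(p, y) = y²/(2 - y)² (n(p, y) = ((-2*y + y)/(2 + (-2*y + y)))² = ((-y)/(2 - y))² = (-y/(2 - y))² = y²/(2 - y)²)
((4453 + 2528)*(-1036 - 1170))/n(45, 32) = ((4453 + 2528)*(-1036 - 1170))/((32²/(2 - 1*32)²)) = (6981*(-2206))/((1024/(2 - 32)²)) = -15400086/(1024/(-30)²) = -15400086/(1024*(1/900)) = -15400086/256/225 = -15400086*225/256 = -1732509675/128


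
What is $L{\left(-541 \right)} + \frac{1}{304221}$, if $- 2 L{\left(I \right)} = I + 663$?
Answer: $- \frac{18557480}{304221} \approx -61.0$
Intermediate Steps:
$L{\left(I \right)} = - \frac{663}{2} - \frac{I}{2}$ ($L{\left(I \right)} = - \frac{I + 663}{2} = - \frac{663 + I}{2} = - \frac{663}{2} - \frac{I}{2}$)
$L{\left(-541 \right)} + \frac{1}{304221} = \left(- \frac{663}{2} - - \frac{541}{2}\right) + \frac{1}{304221} = \left(- \frac{663}{2} + \frac{541}{2}\right) + \frac{1}{304221} = -61 + \frac{1}{304221} = - \frac{18557480}{304221}$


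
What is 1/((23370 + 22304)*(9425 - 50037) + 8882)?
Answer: -1/1854903606 ≈ -5.3911e-10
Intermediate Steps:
1/((23370 + 22304)*(9425 - 50037) + 8882) = 1/(45674*(-40612) + 8882) = 1/(-1854912488 + 8882) = 1/(-1854903606) = -1/1854903606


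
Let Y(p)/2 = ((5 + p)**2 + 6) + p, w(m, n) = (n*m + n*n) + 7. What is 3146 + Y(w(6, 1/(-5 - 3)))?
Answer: 7013089/2048 ≈ 3424.4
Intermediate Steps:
w(m, n) = 7 + n**2 + m*n (w(m, n) = (m*n + n**2) + 7 = (n**2 + m*n) + 7 = 7 + n**2 + m*n)
Y(p) = 12 + 2*p + 2*(5 + p)**2 (Y(p) = 2*(((5 + p)**2 + 6) + p) = 2*((6 + (5 + p)**2) + p) = 2*(6 + p + (5 + p)**2) = 12 + 2*p + 2*(5 + p)**2)
3146 + Y(w(6, 1/(-5 - 3))) = 3146 + (12 + 2*(7 + (1/(-5 - 3))**2 + 6/(-5 - 3)) + 2*(5 + (7 + (1/(-5 - 3))**2 + 6/(-5 - 3)))**2) = 3146 + (12 + 2*(7 + (1/(-8))**2 + 6/(-8)) + 2*(5 + (7 + (1/(-8))**2 + 6/(-8)))**2) = 3146 + (12 + 2*(7 + (-1/8)**2 + 6*(-1/8)) + 2*(5 + (7 + (-1/8)**2 + 6*(-1/8)))**2) = 3146 + (12 + 2*(7 + 1/64 - 3/4) + 2*(5 + (7 + 1/64 - 3/4))**2) = 3146 + (12 + 2*(401/64) + 2*(5 + 401/64)**2) = 3146 + (12 + 401/32 + 2*(721/64)**2) = 3146 + (12 + 401/32 + 2*(519841/4096)) = 3146 + (12 + 401/32 + 519841/2048) = 3146 + 570081/2048 = 7013089/2048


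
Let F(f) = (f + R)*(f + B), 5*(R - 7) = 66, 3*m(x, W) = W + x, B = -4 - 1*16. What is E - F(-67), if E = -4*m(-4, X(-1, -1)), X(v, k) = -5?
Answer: -20298/5 ≈ -4059.6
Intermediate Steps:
B = -20 (B = -4 - 16 = -20)
m(x, W) = W/3 + x/3 (m(x, W) = (W + x)/3 = W/3 + x/3)
R = 101/5 (R = 7 + (1/5)*66 = 7 + 66/5 = 101/5 ≈ 20.200)
F(f) = (-20 + f)*(101/5 + f) (F(f) = (f + 101/5)*(f - 20) = (101/5 + f)*(-20 + f) = (-20 + f)*(101/5 + f))
E = 12 (E = -4*((1/3)*(-5) + (1/3)*(-4)) = -4*(-5/3 - 4/3) = -4*(-3) = 12)
E - F(-67) = 12 - (-404 + (-67)**2 + (1/5)*(-67)) = 12 - (-404 + 4489 - 67/5) = 12 - 1*20358/5 = 12 - 20358/5 = -20298/5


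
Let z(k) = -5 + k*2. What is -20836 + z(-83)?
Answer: -21007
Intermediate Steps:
z(k) = -5 + 2*k
-20836 + z(-83) = -20836 + (-5 + 2*(-83)) = -20836 + (-5 - 166) = -20836 - 171 = -21007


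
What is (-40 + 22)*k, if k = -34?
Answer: 612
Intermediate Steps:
(-40 + 22)*k = (-40 + 22)*(-34) = -18*(-34) = 612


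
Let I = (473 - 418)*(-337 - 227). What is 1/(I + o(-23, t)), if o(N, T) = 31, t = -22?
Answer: -1/30989 ≈ -3.2270e-5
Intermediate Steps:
I = -31020 (I = 55*(-564) = -31020)
1/(I + o(-23, t)) = 1/(-31020 + 31) = 1/(-30989) = -1/30989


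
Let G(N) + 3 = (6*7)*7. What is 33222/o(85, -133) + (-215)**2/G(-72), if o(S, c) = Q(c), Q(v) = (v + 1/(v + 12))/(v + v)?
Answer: 155952691561/2341677 ≈ 66599.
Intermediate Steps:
G(N) = 291 (G(N) = -3 + (6*7)*7 = -3 + 42*7 = -3 + 294 = 291)
Q(v) = (v + 1/(12 + v))/(2*v) (Q(v) = (v + 1/(12 + v))/((2*v)) = (v + 1/(12 + v))*(1/(2*v)) = (v + 1/(12 + v))/(2*v))
o(S, c) = (1 + c**2 + 12*c)/(2*c*(12 + c))
33222/o(85, -133) + (-215)**2/G(-72) = 33222/(((1/2)*(1 + (-133)**2 + 12*(-133))/(-133*(12 - 133)))) + (-215)**2/291 = 33222/(((1/2)*(-1/133)*(1 + 17689 - 1596)/(-121))) + 46225*(1/291) = 33222/(((1/2)*(-1/133)*(-1/121)*16094)) + 46225/291 = 33222/(8047/16093) + 46225/291 = 33222*(16093/8047) + 46225/291 = 534641646/8047 + 46225/291 = 155952691561/2341677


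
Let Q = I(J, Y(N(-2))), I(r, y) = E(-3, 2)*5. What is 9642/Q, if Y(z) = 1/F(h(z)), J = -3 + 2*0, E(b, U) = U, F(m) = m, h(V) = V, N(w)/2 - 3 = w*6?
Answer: 4821/5 ≈ 964.20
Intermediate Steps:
N(w) = 6 + 12*w (N(w) = 6 + 2*(w*6) = 6 + 2*(6*w) = 6 + 12*w)
J = -3 (J = -3 + 0 = -3)
Y(z) = 1/z
I(r, y) = 10 (I(r, y) = 2*5 = 10)
Q = 10
9642/Q = 9642/10 = 9642*(1/10) = 4821/5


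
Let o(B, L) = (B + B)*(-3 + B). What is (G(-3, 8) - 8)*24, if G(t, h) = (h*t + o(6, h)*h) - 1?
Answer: 6120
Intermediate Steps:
o(B, L) = 2*B*(-3 + B) (o(B, L) = (2*B)*(-3 + B) = 2*B*(-3 + B))
G(t, h) = -1 + 36*h + h*t (G(t, h) = (h*t + (2*6*(-3 + 6))*h) - 1 = (h*t + (2*6*3)*h) - 1 = (h*t + 36*h) - 1 = (36*h + h*t) - 1 = -1 + 36*h + h*t)
(G(-3, 8) - 8)*24 = ((-1 + 36*8 + 8*(-3)) - 8)*24 = ((-1 + 288 - 24) - 8)*24 = (263 - 8)*24 = 255*24 = 6120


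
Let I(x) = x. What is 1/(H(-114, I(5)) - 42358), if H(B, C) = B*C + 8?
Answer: -1/42920 ≈ -2.3299e-5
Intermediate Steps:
H(B, C) = 8 + B*C
1/(H(-114, I(5)) - 42358) = 1/((8 - 114*5) - 42358) = 1/((8 - 570) - 42358) = 1/(-562 - 42358) = 1/(-42920) = -1/42920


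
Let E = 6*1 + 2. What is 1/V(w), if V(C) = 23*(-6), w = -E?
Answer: -1/138 ≈ -0.0072464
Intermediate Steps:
E = 8 (E = 6 + 2 = 8)
w = -8 (w = -1*8 = -8)
V(C) = -138
1/V(w) = 1/(-138) = -1/138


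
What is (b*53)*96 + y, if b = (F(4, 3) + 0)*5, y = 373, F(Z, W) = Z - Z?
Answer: 373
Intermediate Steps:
F(Z, W) = 0
b = 0 (b = (0 + 0)*5 = 0*5 = 0)
(b*53)*96 + y = (0*53)*96 + 373 = 0*96 + 373 = 0 + 373 = 373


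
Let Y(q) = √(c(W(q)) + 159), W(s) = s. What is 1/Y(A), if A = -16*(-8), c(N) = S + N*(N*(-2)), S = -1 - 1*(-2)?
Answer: -I*√2038/8152 ≈ -0.0055378*I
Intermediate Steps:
S = 1 (S = -1 + 2 = 1)
c(N) = 1 - 2*N² (c(N) = 1 + N*(N*(-2)) = 1 + N*(-2*N) = 1 - 2*N²)
A = 128
Y(q) = √(160 - 2*q²) (Y(q) = √((1 - 2*q²) + 159) = √(160 - 2*q²))
1/Y(A) = 1/(√(160 - 2*128²)) = 1/(√(160 - 2*16384)) = 1/(√(160 - 32768)) = 1/(√(-32608)) = 1/(4*I*√2038) = -I*√2038/8152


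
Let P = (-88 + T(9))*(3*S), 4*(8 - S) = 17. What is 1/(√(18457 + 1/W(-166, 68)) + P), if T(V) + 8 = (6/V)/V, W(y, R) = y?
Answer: -3224550/3424677377 - 54*√56511214/3424677377 ≈ -0.0010601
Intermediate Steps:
S = 15/4 (S = 8 - ¼*17 = 8 - 17/4 = 15/4 ≈ 3.7500)
T(V) = -8 + 6/V² (T(V) = -8 + (6/V)/V = -8 + 6/V²)
P = -6475/6 (P = (-88 + (-8 + 6/9²))*(3*(15/4)) = (-88 + (-8 + 6*(1/81)))*(45/4) = (-88 + (-8 + 2/27))*(45/4) = (-88 - 214/27)*(45/4) = -2590/27*45/4 = -6475/6 ≈ -1079.2)
1/(√(18457 + 1/W(-166, 68)) + P) = 1/(√(18457 + 1/(-166)) - 6475/6) = 1/(√(18457 - 1/166) - 6475/6) = 1/(√(3063861/166) - 6475/6) = 1/(3*√56511214/166 - 6475/6) = 1/(-6475/6 + 3*√56511214/166)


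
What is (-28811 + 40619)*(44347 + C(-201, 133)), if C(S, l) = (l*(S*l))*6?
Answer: -251375635296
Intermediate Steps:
C(S, l) = 6*S*l² (C(S, l) = (S*l²)*6 = 6*S*l²)
(-28811 + 40619)*(44347 + C(-201, 133)) = (-28811 + 40619)*(44347 + 6*(-201)*133²) = 11808*(44347 + 6*(-201)*17689) = 11808*(44347 - 21332934) = 11808*(-21288587) = -251375635296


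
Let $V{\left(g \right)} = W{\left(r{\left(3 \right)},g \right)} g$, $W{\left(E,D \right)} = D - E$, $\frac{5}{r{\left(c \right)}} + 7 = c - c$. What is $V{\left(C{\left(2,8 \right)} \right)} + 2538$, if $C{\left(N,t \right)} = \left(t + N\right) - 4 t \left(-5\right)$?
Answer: $\frac{17945766}{7} \approx 2.5637 \cdot 10^{6}$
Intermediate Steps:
$r{\left(c \right)} = - \frac{5}{7}$ ($r{\left(c \right)} = \frac{5}{-7 + \left(c - c\right)} = \frac{5}{-7 + 0} = \frac{5}{-7} = 5 \left(- \frac{1}{7}\right) = - \frac{5}{7}$)
$C{\left(N,t \right)} = 20 t \left(N + t\right)$ ($C{\left(N,t \right)} = \left(N + t\right) 20 t = 20 t \left(N + t\right)$)
$V{\left(g \right)} = g \left(\frac{5}{7} + g\right)$ ($V{\left(g \right)} = \left(g - - \frac{5}{7}\right) g = \left(g + \frac{5}{7}\right) g = \left(\frac{5}{7} + g\right) g = g \left(\frac{5}{7} + g\right)$)
$V{\left(C{\left(2,8 \right)} \right)} + 2538 = \frac{20 \cdot 8 \left(2 + 8\right) \left(5 + 7 \cdot 20 \cdot 8 \left(2 + 8\right)\right)}{7} + 2538 = \frac{20 \cdot 8 \cdot 10 \left(5 + 7 \cdot 20 \cdot 8 \cdot 10\right)}{7} + 2538 = \frac{1}{7} \cdot 1600 \left(5 + 7 \cdot 1600\right) + 2538 = \frac{1}{7} \cdot 1600 \left(5 + 11200\right) + 2538 = \frac{1}{7} \cdot 1600 \cdot 11205 + 2538 = \frac{17928000}{7} + 2538 = \frac{17945766}{7}$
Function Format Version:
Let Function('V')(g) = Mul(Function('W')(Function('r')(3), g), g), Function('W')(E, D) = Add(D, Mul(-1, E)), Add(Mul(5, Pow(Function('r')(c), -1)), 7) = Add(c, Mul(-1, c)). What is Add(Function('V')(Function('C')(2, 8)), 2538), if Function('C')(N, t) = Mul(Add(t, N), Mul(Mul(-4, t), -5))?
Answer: Rational(17945766, 7) ≈ 2.5637e+6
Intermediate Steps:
Function('r')(c) = Rational(-5, 7) (Function('r')(c) = Mul(5, Pow(Add(-7, Add(c, Mul(-1, c))), -1)) = Mul(5, Pow(Add(-7, 0), -1)) = Mul(5, Pow(-7, -1)) = Mul(5, Rational(-1, 7)) = Rational(-5, 7))
Function('C')(N, t) = Mul(20, t, Add(N, t)) (Function('C')(N, t) = Mul(Add(N, t), Mul(20, t)) = Mul(20, t, Add(N, t)))
Function('V')(g) = Mul(g, Add(Rational(5, 7), g)) (Function('V')(g) = Mul(Add(g, Mul(-1, Rational(-5, 7))), g) = Mul(Add(g, Rational(5, 7)), g) = Mul(Add(Rational(5, 7), g), g) = Mul(g, Add(Rational(5, 7), g)))
Add(Function('V')(Function('C')(2, 8)), 2538) = Add(Mul(Rational(1, 7), Mul(20, 8, Add(2, 8)), Add(5, Mul(7, Mul(20, 8, Add(2, 8))))), 2538) = Add(Mul(Rational(1, 7), Mul(20, 8, 10), Add(5, Mul(7, Mul(20, 8, 10)))), 2538) = Add(Mul(Rational(1, 7), 1600, Add(5, Mul(7, 1600))), 2538) = Add(Mul(Rational(1, 7), 1600, Add(5, 11200)), 2538) = Add(Mul(Rational(1, 7), 1600, 11205), 2538) = Add(Rational(17928000, 7), 2538) = Rational(17945766, 7)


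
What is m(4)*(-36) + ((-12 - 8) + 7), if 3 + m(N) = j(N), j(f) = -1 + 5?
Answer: -49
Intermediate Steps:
j(f) = 4
m(N) = 1 (m(N) = -3 + 4 = 1)
m(4)*(-36) + ((-12 - 8) + 7) = 1*(-36) + ((-12 - 8) + 7) = -36 + (-20 + 7) = -36 - 13 = -49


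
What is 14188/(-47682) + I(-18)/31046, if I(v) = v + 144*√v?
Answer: -110334731/370083843 + 216*I*√2/15523 ≈ -0.29813 + 0.019679*I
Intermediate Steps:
14188/(-47682) + I(-18)/31046 = 14188/(-47682) + (-18 + 144*√(-18))/31046 = 14188*(-1/47682) + (-18 + 144*(3*I*√2))*(1/31046) = -7094/23841 + (-18 + 432*I*√2)*(1/31046) = -7094/23841 + (-9/15523 + 216*I*√2/15523) = -110334731/370083843 + 216*I*√2/15523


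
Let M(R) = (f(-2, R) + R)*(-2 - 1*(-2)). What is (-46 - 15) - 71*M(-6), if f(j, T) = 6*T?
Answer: -61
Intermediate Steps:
M(R) = 0 (M(R) = (6*R + R)*(-2 - 1*(-2)) = (7*R)*(-2 + 2) = (7*R)*0 = 0)
(-46 - 15) - 71*M(-6) = (-46 - 15) - 71*0 = -61 + 0 = -61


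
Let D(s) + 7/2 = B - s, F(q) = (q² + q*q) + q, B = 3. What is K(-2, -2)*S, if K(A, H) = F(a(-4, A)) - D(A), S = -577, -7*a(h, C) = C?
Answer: 59431/98 ≈ 606.44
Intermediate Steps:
a(h, C) = -C/7
F(q) = q + 2*q² (F(q) = (q² + q²) + q = 2*q² + q = q + 2*q²)
D(s) = -½ - s (D(s) = -7/2 + (3 - s) = -½ - s)
K(A, H) = ½ + A - A*(1 - 2*A/7)/7 (K(A, H) = (-A/7)*(1 + 2*(-A/7)) - (-½ - A) = (-A/7)*(1 - 2*A/7) + (½ + A) = -A*(1 - 2*A/7)/7 + (½ + A) = ½ + A - A*(1 - 2*A/7)/7)
K(-2, -2)*S = (½ + (2/49)*(-2)² + (6/7)*(-2))*(-577) = (½ + (2/49)*4 - 12/7)*(-577) = (½ + 8/49 - 12/7)*(-577) = -103/98*(-577) = 59431/98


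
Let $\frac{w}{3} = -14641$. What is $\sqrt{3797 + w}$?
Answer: $i \sqrt{40126} \approx 200.31 i$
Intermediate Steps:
$w = -43923$ ($w = 3 \left(-14641\right) = -43923$)
$\sqrt{3797 + w} = \sqrt{3797 - 43923} = \sqrt{-40126} = i \sqrt{40126}$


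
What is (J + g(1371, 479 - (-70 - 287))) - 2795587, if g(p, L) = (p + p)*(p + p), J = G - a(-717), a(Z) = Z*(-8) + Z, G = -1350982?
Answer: 3366976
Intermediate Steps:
a(Z) = -7*Z (a(Z) = -8*Z + Z = -7*Z)
J = -1356001 (J = -1350982 - (-7)*(-717) = -1350982 - 1*5019 = -1350982 - 5019 = -1356001)
g(p, L) = 4*p² (g(p, L) = (2*p)*(2*p) = 4*p²)
(J + g(1371, 479 - (-70 - 287))) - 2795587 = (-1356001 + 4*1371²) - 2795587 = (-1356001 + 4*1879641) - 2795587 = (-1356001 + 7518564) - 2795587 = 6162563 - 2795587 = 3366976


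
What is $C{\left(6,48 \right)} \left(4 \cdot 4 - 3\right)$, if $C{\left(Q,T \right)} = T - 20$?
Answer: $364$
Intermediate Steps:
$C{\left(Q,T \right)} = -20 + T$ ($C{\left(Q,T \right)} = T - 20 = -20 + T$)
$C{\left(6,48 \right)} \left(4 \cdot 4 - 3\right) = \left(-20 + 48\right) \left(4 \cdot 4 - 3\right) = 28 \left(16 - 3\right) = 28 \cdot 13 = 364$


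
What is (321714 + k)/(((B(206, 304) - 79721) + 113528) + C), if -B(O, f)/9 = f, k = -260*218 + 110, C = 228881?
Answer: 3013/2954 ≈ 1.0200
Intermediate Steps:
k = -56570 (k = -56680 + 110 = -56570)
B(O, f) = -9*f
(321714 + k)/(((B(206, 304) - 79721) + 113528) + C) = (321714 - 56570)/(((-9*304 - 79721) + 113528) + 228881) = 265144/(((-2736 - 79721) + 113528) + 228881) = 265144/((-82457 + 113528) + 228881) = 265144/(31071 + 228881) = 265144/259952 = 265144*(1/259952) = 3013/2954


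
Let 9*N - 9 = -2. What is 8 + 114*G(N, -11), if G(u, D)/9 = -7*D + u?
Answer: 79808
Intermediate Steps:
N = 7/9 (N = 1 + (⅑)*(-2) = 1 - 2/9 = 7/9 ≈ 0.77778)
G(u, D) = -63*D + 9*u (G(u, D) = 9*(-7*D + u) = 9*(u - 7*D) = -63*D + 9*u)
8 + 114*G(N, -11) = 8 + 114*(-63*(-11) + 9*(7/9)) = 8 + 114*(693 + 7) = 8 + 114*700 = 8 + 79800 = 79808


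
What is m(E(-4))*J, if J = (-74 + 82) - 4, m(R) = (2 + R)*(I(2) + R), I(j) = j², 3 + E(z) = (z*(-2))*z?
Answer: 4092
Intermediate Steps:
E(z) = -3 - 2*z² (E(z) = -3 + (z*(-2))*z = -3 + (-2*z)*z = -3 - 2*z²)
m(R) = (2 + R)*(4 + R) (m(R) = (2 + R)*(2² + R) = (2 + R)*(4 + R))
J = 4 (J = 8 - 4 = 4)
m(E(-4))*J = (8 + (-3 - 2*(-4)²)² + 6*(-3 - 2*(-4)²))*4 = (8 + (-3 - 2*16)² + 6*(-3 - 2*16))*4 = (8 + (-3 - 32)² + 6*(-3 - 32))*4 = (8 + (-35)² + 6*(-35))*4 = (8 + 1225 - 210)*4 = 1023*4 = 4092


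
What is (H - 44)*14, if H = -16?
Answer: -840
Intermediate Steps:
(H - 44)*14 = (-16 - 44)*14 = -60*14 = -840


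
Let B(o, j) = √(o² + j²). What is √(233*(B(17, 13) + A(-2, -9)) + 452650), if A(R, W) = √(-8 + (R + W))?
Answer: √(452650 + 233*√458 + 233*I*√19) ≈ 676.49 + 0.751*I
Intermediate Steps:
B(o, j) = √(j² + o²)
A(R, W) = √(-8 + R + W)
√(233*(B(17, 13) + A(-2, -9)) + 452650) = √(233*(√(13² + 17²) + √(-8 - 2 - 9)) + 452650) = √(233*(√(169 + 289) + √(-19)) + 452650) = √(233*(√458 + I*√19) + 452650) = √((233*√458 + 233*I*√19) + 452650) = √(452650 + 233*√458 + 233*I*√19)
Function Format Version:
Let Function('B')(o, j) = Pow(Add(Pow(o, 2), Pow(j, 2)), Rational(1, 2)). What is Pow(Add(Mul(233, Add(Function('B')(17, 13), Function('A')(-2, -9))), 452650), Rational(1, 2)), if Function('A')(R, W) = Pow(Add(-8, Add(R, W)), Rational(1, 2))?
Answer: Pow(Add(452650, Mul(233, Pow(458, Rational(1, 2))), Mul(233, I, Pow(19, Rational(1, 2)))), Rational(1, 2)) ≈ Add(676.49, Mul(0.751, I))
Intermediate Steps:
Function('B')(o, j) = Pow(Add(Pow(j, 2), Pow(o, 2)), Rational(1, 2))
Function('A')(R, W) = Pow(Add(-8, R, W), Rational(1, 2))
Pow(Add(Mul(233, Add(Function('B')(17, 13), Function('A')(-2, -9))), 452650), Rational(1, 2)) = Pow(Add(Mul(233, Add(Pow(Add(Pow(13, 2), Pow(17, 2)), Rational(1, 2)), Pow(Add(-8, -2, -9), Rational(1, 2)))), 452650), Rational(1, 2)) = Pow(Add(Mul(233, Add(Pow(Add(169, 289), Rational(1, 2)), Pow(-19, Rational(1, 2)))), 452650), Rational(1, 2)) = Pow(Add(Mul(233, Add(Pow(458, Rational(1, 2)), Mul(I, Pow(19, Rational(1, 2))))), 452650), Rational(1, 2)) = Pow(Add(Add(Mul(233, Pow(458, Rational(1, 2))), Mul(233, I, Pow(19, Rational(1, 2)))), 452650), Rational(1, 2)) = Pow(Add(452650, Mul(233, Pow(458, Rational(1, 2))), Mul(233, I, Pow(19, Rational(1, 2)))), Rational(1, 2))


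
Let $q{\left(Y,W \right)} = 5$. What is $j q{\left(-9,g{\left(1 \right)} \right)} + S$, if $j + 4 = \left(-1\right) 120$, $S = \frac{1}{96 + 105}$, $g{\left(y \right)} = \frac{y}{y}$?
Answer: $- \frac{124619}{201} \approx -620.0$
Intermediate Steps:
$g{\left(y \right)} = 1$
$S = \frac{1}{201} \approx 0.0049751$
$j = -124$ ($j = -4 - 120 = -124$)
$j q{\left(-9,g{\left(1 \right)} \right)} + S = \left(-124\right) 5 + \frac{1}{201} = -620 + \frac{1}{201} = - \frac{124619}{201}$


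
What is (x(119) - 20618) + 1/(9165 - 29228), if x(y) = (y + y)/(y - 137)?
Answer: -3725317912/180567 ≈ -20631.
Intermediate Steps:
x(y) = 2*y/(-137 + y) (x(y) = (2*y)/(-137 + y) = 2*y/(-137 + y))
(x(119) - 20618) + 1/(9165 - 29228) = (2*119/(-137 + 119) - 20618) + 1/(9165 - 29228) = (2*119/(-18) - 20618) + 1/(-20063) = (2*119*(-1/18) - 20618) - 1/20063 = (-119/9 - 20618) - 1/20063 = -185681/9 - 1/20063 = -3725317912/180567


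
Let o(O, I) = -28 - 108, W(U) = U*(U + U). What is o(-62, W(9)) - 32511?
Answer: -32647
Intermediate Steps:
W(U) = 2*U² (W(U) = U*(2*U) = 2*U²)
o(O, I) = -136
o(-62, W(9)) - 32511 = -136 - 32511 = -32647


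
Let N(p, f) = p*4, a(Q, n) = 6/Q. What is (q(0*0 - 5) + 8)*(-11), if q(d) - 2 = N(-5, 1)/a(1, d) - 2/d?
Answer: -1166/15 ≈ -77.733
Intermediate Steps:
N(p, f) = 4*p
q(d) = -4/3 - 2/d (q(d) = 2 + ((4*(-5))/((6/1)) - 2/d) = 2 + (-20/(6*1) - 2/d) = 2 + (-20/6 - 2/d) = 2 + (-20*1/6 - 2/d) = 2 + (-10/3 - 2/d) = -4/3 - 2/d)
(q(0*0 - 5) + 8)*(-11) = ((-4/3 - 2/(0*0 - 5)) + 8)*(-11) = ((-4/3 - 2/(0 - 5)) + 8)*(-11) = ((-4/3 - 2/(-5)) + 8)*(-11) = ((-4/3 - 2*(-1/5)) + 8)*(-11) = ((-4/3 + 2/5) + 8)*(-11) = (-14/15 + 8)*(-11) = (106/15)*(-11) = -1166/15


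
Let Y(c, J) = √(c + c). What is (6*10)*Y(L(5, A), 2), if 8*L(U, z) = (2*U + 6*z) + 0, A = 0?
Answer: 30*√10 ≈ 94.868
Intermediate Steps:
L(U, z) = U/4 + 3*z/4 (L(U, z) = ((2*U + 6*z) + 0)/8 = (2*U + 6*z)/8 = U/4 + 3*z/4)
Y(c, J) = √2*√c (Y(c, J) = √(2*c) = √2*√c)
(6*10)*Y(L(5, A), 2) = (6*10)*(√2*√((¼)*5 + (¾)*0)) = 60*(√2*√(5/4 + 0)) = 60*(√2*√(5/4)) = 60*(√2*(√5/2)) = 60*(√10/2) = 30*√10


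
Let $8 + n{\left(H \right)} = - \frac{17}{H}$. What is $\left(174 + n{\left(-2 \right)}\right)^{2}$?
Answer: $\frac{121801}{4} \approx 30450.0$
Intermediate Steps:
$n{\left(H \right)} = -8 - \frac{17}{H}$
$\left(174 + n{\left(-2 \right)}\right)^{2} = \left(174 - \left(8 + \frac{17}{-2}\right)\right)^{2} = \left(174 - - \frac{1}{2}\right)^{2} = \left(174 + \left(-8 + \frac{17}{2}\right)\right)^{2} = \left(174 + \frac{1}{2}\right)^{2} = \left(\frac{349}{2}\right)^{2} = \frac{121801}{4}$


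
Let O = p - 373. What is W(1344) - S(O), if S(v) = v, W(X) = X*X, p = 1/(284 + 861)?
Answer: 2068681804/1145 ≈ 1.8067e+6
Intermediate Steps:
p = 1/1145 ≈ 0.00087336
O = -427084/1145 (O = 1/1145 - 373 = -427084/1145 ≈ -373.00)
W(X) = X**2
W(1344) - S(O) = 1344**2 - 1*(-427084/1145) = 1806336 + 427084/1145 = 2068681804/1145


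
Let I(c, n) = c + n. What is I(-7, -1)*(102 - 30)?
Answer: -576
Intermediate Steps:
I(-7, -1)*(102 - 30) = (-7 - 1)*(102 - 30) = -8*72 = -576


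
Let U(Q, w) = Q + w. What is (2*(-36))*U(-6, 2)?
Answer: 288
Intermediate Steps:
(2*(-36))*U(-6, 2) = (2*(-36))*(-6 + 2) = -72*(-4) = 288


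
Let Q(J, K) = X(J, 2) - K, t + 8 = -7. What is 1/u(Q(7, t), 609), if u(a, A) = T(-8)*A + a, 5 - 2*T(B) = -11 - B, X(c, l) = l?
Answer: 1/2453 ≈ 0.00040766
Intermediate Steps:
t = -15 (t = -8 - 7 = -15)
T(B) = 8 + B/2 (T(B) = 5/2 - (-11 - B)/2 = 5/2 + (11/2 + B/2) = 8 + B/2)
Q(J, K) = 2 - K
u(a, A) = a + 4*A (u(a, A) = (8 + (½)*(-8))*A + a = (8 - 4)*A + a = 4*A + a = a + 4*A)
1/u(Q(7, t), 609) = 1/((2 - 1*(-15)) + 4*609) = 1/((2 + 15) + 2436) = 1/(17 + 2436) = 1/2453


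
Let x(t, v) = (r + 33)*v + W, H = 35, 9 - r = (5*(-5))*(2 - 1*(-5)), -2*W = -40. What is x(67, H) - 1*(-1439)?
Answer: 9054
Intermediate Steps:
W = 20 (W = -½*(-40) = 20)
r = 184 (r = 9 - 5*(-5)*(2 - 1*(-5)) = 9 - (-25)*(2 + 5) = 9 - (-25)*7 = 9 - 1*(-175) = 9 + 175 = 184)
x(t, v) = 20 + 217*v (x(t, v) = (184 + 33)*v + 20 = 217*v + 20 = 20 + 217*v)
x(67, H) - 1*(-1439) = (20 + 217*35) - 1*(-1439) = (20 + 7595) + 1439 = 7615 + 1439 = 9054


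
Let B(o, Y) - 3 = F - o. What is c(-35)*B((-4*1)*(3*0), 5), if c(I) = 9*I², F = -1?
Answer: 22050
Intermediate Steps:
B(o, Y) = 2 - o (B(o, Y) = 3 + (-1 - o) = 2 - o)
c(-35)*B((-4*1)*(3*0), 5) = (9*(-35)²)*(2 - (-4*1)*3*0) = (9*1225)*(2 - (-4)*0) = 11025*(2 - 1*0) = 11025*(2 + 0) = 11025*2 = 22050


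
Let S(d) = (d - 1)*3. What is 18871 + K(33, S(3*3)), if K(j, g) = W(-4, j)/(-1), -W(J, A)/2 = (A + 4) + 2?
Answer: 18949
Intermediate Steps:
S(d) = -3 + 3*d (S(d) = (-1 + d)*3 = -3 + 3*d)
W(J, A) = -12 - 2*A (W(J, A) = -2*((A + 4) + 2) = -2*((4 + A) + 2) = -2*(6 + A) = -12 - 2*A)
K(j, g) = 12 + 2*j (K(j, g) = (-12 - 2*j)/(-1) = (-12 - 2*j)*(-1) = 12 + 2*j)
18871 + K(33, S(3*3)) = 18871 + (12 + 2*33) = 18871 + (12 + 66) = 18871 + 78 = 18949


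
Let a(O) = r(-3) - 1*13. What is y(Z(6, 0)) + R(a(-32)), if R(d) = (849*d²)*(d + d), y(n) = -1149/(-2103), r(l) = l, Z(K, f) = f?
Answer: -4875460225/701 ≈ -6.9550e+6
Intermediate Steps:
y(n) = 383/701 (y(n) = -1149*(-1/2103) = 383/701)
a(O) = -16 (a(O) = -3 - 1*13 = -3 - 13 = -16)
R(d) = 1698*d³ (R(d) = (849*d²)*(2*d) = 1698*d³)
y(Z(6, 0)) + R(a(-32)) = 383/701 + 1698*(-16)³ = 383/701 + 1698*(-4096) = 383/701 - 6955008 = -4875460225/701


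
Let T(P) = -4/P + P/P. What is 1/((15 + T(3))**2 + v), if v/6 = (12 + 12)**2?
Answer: 9/33040 ≈ 0.00027240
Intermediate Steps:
v = 3456 (v = 6*(12 + 12)**2 = 6*24**2 = 6*576 = 3456)
T(P) = 1 - 4/P (T(P) = -4/P + 1 = 1 - 4/P)
1/((15 + T(3))**2 + v) = 1/((15 + (-4 + 3)/3)**2 + 3456) = 1/((15 + (1/3)*(-1))**2 + 3456) = 1/((15 - 1/3)**2 + 3456) = 1/((44/3)**2 + 3456) = 1/(1936/9 + 3456) = 1/(33040/9) = 9/33040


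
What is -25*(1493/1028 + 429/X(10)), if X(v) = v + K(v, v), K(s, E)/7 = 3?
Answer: -12182375/31868 ≈ -382.28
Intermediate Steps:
K(s, E) = 21 (K(s, E) = 7*3 = 21)
X(v) = 21 + v (X(v) = v + 21 = 21 + v)
-25*(1493/1028 + 429/X(10)) = -25*(1493/1028 + 429/(21 + 10)) = -25*(1493*(1/1028) + 429/31) = -25*(1493/1028 + 429*(1/31)) = -25*(1493/1028 + 429/31) = -25*487295/31868 = -12182375/31868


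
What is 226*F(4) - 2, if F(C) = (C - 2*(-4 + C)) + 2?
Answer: 1354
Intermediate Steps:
F(C) = 10 - C (F(C) = (C + (8 - 2*C)) + 2 = (8 - C) + 2 = 10 - C)
226*F(4) - 2 = 226*(10 - 1*4) - 2 = 226*(10 - 4) - 2 = 226*6 - 2 = 1356 - 2 = 1354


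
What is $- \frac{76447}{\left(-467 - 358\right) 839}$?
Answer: $\frac{76447}{692175} \approx 0.11044$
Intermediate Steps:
$- \frac{76447}{\left(-467 - 358\right) 839} = - \frac{76447}{\left(-825\right) 839} = - \frac{76447}{-692175} = \left(-76447\right) \left(- \frac{1}{692175}\right) = \frac{76447}{692175}$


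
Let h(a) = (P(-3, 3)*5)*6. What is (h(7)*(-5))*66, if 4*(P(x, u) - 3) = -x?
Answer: -37125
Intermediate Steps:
P(x, u) = 3 - x/4 (P(x, u) = 3 + (-x)/4 = 3 - x/4)
h(a) = 225/2 (h(a) = ((3 - ¼*(-3))*5)*6 = ((3 + ¾)*5)*6 = ((15/4)*5)*6 = (75/4)*6 = 225/2)
(h(7)*(-5))*66 = ((225/2)*(-5))*66 = -1125/2*66 = -37125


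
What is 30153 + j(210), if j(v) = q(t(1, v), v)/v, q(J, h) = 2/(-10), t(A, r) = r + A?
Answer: 31660649/1050 ≈ 30153.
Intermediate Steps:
t(A, r) = A + r
q(J, h) = -⅕ (q(J, h) = 2*(-⅒) = -⅕)
j(v) = -1/(5*v)
30153 + j(210) = 30153 - ⅕/210 = 30153 - ⅕*1/210 = 30153 - 1/1050 = 31660649/1050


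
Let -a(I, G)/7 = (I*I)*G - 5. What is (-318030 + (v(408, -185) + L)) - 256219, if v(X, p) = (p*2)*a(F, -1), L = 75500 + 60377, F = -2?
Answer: -461682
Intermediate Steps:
a(I, G) = 35 - 7*G*I² (a(I, G) = -7*((I*I)*G - 5) = -7*(I²*G - 5) = -7*(G*I² - 5) = -7*(-5 + G*I²) = 35 - 7*G*I²)
L = 135877
v(X, p) = 126*p (v(X, p) = (p*2)*(35 - 7*(-1)*(-2)²) = (2*p)*(35 - 7*(-1)*4) = (2*p)*(35 + 28) = (2*p)*63 = 126*p)
(-318030 + (v(408, -185) + L)) - 256219 = (-318030 + (126*(-185) + 135877)) - 256219 = (-318030 + (-23310 + 135877)) - 256219 = (-318030 + 112567) - 256219 = -205463 - 256219 = -461682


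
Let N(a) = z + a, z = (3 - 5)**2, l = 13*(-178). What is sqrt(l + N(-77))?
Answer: I*sqrt(2387) ≈ 48.857*I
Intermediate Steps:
l = -2314
z = 4 (z = (-2)**2 = 4)
N(a) = 4 + a
sqrt(l + N(-77)) = sqrt(-2314 + (4 - 77)) = sqrt(-2314 - 73) = sqrt(-2387) = I*sqrt(2387)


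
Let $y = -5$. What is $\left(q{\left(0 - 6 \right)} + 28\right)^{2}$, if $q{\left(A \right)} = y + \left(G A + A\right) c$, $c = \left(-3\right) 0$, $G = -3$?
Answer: $529$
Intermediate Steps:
$c = 0$
$q{\left(A \right)} = -5$ ($q{\left(A \right)} = -5 + \left(- 3 A + A\right) 0 = -5 + - 2 A 0 = -5 + 0 = -5$)
$\left(q{\left(0 - 6 \right)} + 28\right)^{2} = \left(-5 + 28\right)^{2} = 23^{2} = 529$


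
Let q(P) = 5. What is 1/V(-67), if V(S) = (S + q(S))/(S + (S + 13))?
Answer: 121/62 ≈ 1.9516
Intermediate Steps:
V(S) = (5 + S)/(13 + 2*S) (V(S) = (S + 5)/(S + (S + 13)) = (5 + S)/(S + (13 + S)) = (5 + S)/(13 + 2*S))
1/V(-67) = 1/((5 - 67)/(13 + 2*(-67))) = 1/(-62/(13 - 134)) = 1/(-62/(-121)) = 1/(-1/121*(-62)) = 1/(62/121) = 121/62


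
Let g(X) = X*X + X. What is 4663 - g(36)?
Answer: 3331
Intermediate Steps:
g(X) = X + X² (g(X) = X² + X = X + X²)
4663 - g(36) = 4663 - 36*(1 + 36) = 4663 - 36*37 = 4663 - 1*1332 = 4663 - 1332 = 3331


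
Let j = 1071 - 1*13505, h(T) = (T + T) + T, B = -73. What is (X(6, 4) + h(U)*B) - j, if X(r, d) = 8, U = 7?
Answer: 10909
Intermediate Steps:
h(T) = 3*T (h(T) = 2*T + T = 3*T)
j = -12434 (j = 1071 - 13505 = -12434)
(X(6, 4) + h(U)*B) - j = (8 + (3*7)*(-73)) - 1*(-12434) = (8 + 21*(-73)) + 12434 = (8 - 1533) + 12434 = -1525 + 12434 = 10909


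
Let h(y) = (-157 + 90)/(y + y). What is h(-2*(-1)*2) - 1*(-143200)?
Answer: 1145533/8 ≈ 1.4319e+5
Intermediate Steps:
h(y) = -67/(2*y) (h(y) = -67*1/(2*y) = -67/(2*y))
h(-2*(-1)*2) - 1*(-143200) = -67/(2*(-2*(-1)*2)) - 1*(-143200) = -67/(2*(2*2)) + 143200 = -67/2/4 + 143200 = -67/2*¼ + 143200 = -67/8 + 143200 = 1145533/8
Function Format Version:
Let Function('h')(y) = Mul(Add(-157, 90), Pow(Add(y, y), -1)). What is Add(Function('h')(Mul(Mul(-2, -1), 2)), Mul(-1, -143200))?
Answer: Rational(1145533, 8) ≈ 1.4319e+5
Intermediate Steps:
Function('h')(y) = Mul(Rational(-67, 2), Pow(y, -1)) (Function('h')(y) = Mul(-67, Pow(Mul(2, y), -1)) = Mul(-67, Mul(Rational(1, 2), Pow(y, -1))) = Mul(Rational(-67, 2), Pow(y, -1)))
Add(Function('h')(Mul(Mul(-2, -1), 2)), Mul(-1, -143200)) = Add(Mul(Rational(-67, 2), Pow(Mul(Mul(-2, -1), 2), -1)), Mul(-1, -143200)) = Add(Mul(Rational(-67, 2), Pow(Mul(2, 2), -1)), 143200) = Add(Mul(Rational(-67, 2), Pow(4, -1)), 143200) = Add(Mul(Rational(-67, 2), Rational(1, 4)), 143200) = Add(Rational(-67, 8), 143200) = Rational(1145533, 8)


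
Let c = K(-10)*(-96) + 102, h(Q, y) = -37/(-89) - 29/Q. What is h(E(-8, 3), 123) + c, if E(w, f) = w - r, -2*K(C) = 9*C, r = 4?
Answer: -4501799/1068 ≈ -4215.2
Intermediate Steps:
K(C) = -9*C/2
E(w, f) = -4 + w (E(w, f) = w - 1*4 = w - 4 = -4 + w)
h(Q, y) = 37/89 - 29/Q (h(Q, y) = -37*(-1/89) - 29/Q = 37/89 - 29/Q)
c = -4218 (c = -9/2*(-10)*(-96) + 102 = 45*(-96) + 102 = -4320 + 102 = -4218)
h(E(-8, 3), 123) + c = (37/89 - 29/(-4 - 8)) - 4218 = (37/89 - 29/(-12)) - 4218 = (37/89 - 29*(-1/12)) - 4218 = (37/89 + 29/12) - 4218 = 3025/1068 - 4218 = -4501799/1068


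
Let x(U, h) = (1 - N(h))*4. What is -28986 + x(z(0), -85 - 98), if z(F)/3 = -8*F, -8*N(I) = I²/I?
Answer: -58147/2 ≈ -29074.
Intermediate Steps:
N(I) = -I/8 (N(I) = -I²/(8*I) = -I/8)
z(F) = -24*F (z(F) = 3*(-8*F) = -24*F)
x(U, h) = 4 + h/2 (x(U, h) = (1 - (-1)*h/8)*4 = (1 + h/8)*4 = 4 + h/2)
-28986 + x(z(0), -85 - 98) = -28986 + (4 + (-85 - 98)/2) = -28986 + (4 + (½)*(-183)) = -28986 + (4 - 183/2) = -28986 - 175/2 = -58147/2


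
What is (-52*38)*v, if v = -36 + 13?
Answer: 45448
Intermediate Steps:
v = -23
(-52*38)*v = -52*38*(-23) = -1976*(-23) = 45448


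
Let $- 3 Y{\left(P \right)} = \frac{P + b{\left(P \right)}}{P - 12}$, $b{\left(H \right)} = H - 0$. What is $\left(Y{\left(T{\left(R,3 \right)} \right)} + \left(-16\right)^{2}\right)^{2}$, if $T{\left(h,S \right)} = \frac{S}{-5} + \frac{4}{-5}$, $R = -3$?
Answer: $\frac{2646279364}{40401} \approx 65500.0$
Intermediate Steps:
$b{\left(H \right)} = H$ ($b{\left(H \right)} = H + 0 = H$)
$T{\left(h,S \right)} = - \frac{4}{5} - \frac{S}{5}$ ($T{\left(h,S \right)} = S \left(- \frac{1}{5}\right) + 4 \left(- \frac{1}{5}\right) = - \frac{S}{5} - \frac{4}{5} = - \frac{4}{5} - \frac{S}{5}$)
$Y{\left(P \right)} = - \frac{2 P}{3 \left(-12 + P\right)}$ ($Y{\left(P \right)} = - \frac{\left(P + P\right) \frac{1}{P - 12}}{3} = - \frac{2 P \frac{1}{-12 + P}}{3} = - \frac{2 P}{3 \left(-12 + P\right)}$)
$\left(Y{\left(T{\left(R,3 \right)} \right)} + \left(-16\right)^{2}\right)^{2} = \left(- \frac{2 \left(- \frac{4}{5} - \frac{3}{5}\right)}{-36 + 3 \left(- \frac{4}{5} - \frac{3}{5}\right)} + \left(-16\right)^{2}\right)^{2} = \left(- \frac{2 \left(- \frac{4}{5} - \frac{3}{5}\right)}{-36 + 3 \left(- \frac{4}{5} - \frac{3}{5}\right)} + 256\right)^{2} = \left(\left(-2\right) \left(- \frac{7}{5}\right) \frac{1}{-36 + 3 \left(- \frac{7}{5}\right)} + 256\right)^{2} = \left(\left(-2\right) \left(- \frac{7}{5}\right) \frac{1}{-36 - \frac{21}{5}} + 256\right)^{2} = \left(\left(-2\right) \left(- \frac{7}{5}\right) \frac{1}{- \frac{201}{5}} + 256\right)^{2} = \left(\left(-2\right) \left(- \frac{7}{5}\right) \left(- \frac{5}{201}\right) + 256\right)^{2} = \left(- \frac{14}{201} + 256\right)^{2} = \left(\frac{51442}{201}\right)^{2} = \frac{2646279364}{40401}$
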